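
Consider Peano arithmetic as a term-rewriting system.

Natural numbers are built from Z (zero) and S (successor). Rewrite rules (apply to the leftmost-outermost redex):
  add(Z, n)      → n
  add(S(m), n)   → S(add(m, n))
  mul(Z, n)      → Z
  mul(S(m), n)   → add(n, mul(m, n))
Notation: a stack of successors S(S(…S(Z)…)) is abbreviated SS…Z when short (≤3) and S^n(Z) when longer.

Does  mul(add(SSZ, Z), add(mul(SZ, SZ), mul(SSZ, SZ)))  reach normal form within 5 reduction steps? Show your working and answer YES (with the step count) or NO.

Answer: NO — after 5 steps the term is add(S(add(add(Z, mul(Z, SZ)), mul(SSZ, SZ))), mul(add(SZ, Z), add(mul(SZ, SZ), mul(SSZ, SZ)))), not yet normal

Working:
  start: mul(add(SSZ, Z), add(mul(SZ, SZ), mul(SSZ, SZ)))
  [1] mul(S(add(SZ, Z)), add(mul(SZ, SZ), mul(SSZ, SZ)))
  [2] add(add(mul(SZ, SZ), mul(SSZ, SZ)), mul(add(SZ, Z), add(mul(SZ, SZ), mul(SSZ, SZ))))
  [3] add(add(add(SZ, mul(Z, SZ)), mul(SSZ, SZ)), mul(add(SZ, Z), add(mul(SZ, SZ), mul(SSZ, SZ))))
  [4] add(add(S(add(Z, mul(Z, SZ))), mul(SSZ, SZ)), mul(add(SZ, Z), add(mul(SZ, SZ), mul(SSZ, SZ))))
  [5] add(S(add(add(Z, mul(Z, SZ)), mul(SSZ, SZ))), mul(add(SZ, Z), add(mul(SZ, SZ), mul(SSZ, SZ))))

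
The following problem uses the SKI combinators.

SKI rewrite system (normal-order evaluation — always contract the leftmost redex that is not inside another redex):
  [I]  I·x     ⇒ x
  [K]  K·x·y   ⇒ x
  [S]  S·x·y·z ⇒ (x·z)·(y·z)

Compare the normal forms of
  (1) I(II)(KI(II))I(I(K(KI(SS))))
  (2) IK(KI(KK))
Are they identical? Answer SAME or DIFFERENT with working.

Term A:
  start: I(II)(KI(II))I(I(K(KI(SS))))
  step 1: II(KI(II))I(I(K(KI(SS))))
  step 2: I(KI(II))I(I(K(KI(SS))))
  step 3: KI(II)I(I(K(KI(SS))))
  step 4: II(I(K(KI(SS))))
  step 5: I(I(K(KI(SS))))
  step 6: I(K(KI(SS)))
  step 7: K(KI(SS))
  step 8: KI

Term B:
  start: IK(KI(KK))
  step 1: K(KI(KK))
  step 2: KI

Answer: SAME — A ⇓ KI, B ⇓ KI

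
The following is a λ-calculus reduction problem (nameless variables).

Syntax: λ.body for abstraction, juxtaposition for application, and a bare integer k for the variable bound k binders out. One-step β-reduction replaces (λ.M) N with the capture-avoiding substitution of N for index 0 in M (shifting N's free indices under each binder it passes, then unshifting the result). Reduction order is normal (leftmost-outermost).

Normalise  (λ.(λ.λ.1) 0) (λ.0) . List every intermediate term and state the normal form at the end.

Answer: normal form = λ.λ.0  (in 2 steps)

Reduction:
  start: (λ.(λ.λ.1) 0) (λ.0)
  [1] (λ.λ.1) (λ.0)
  [2] λ.λ.0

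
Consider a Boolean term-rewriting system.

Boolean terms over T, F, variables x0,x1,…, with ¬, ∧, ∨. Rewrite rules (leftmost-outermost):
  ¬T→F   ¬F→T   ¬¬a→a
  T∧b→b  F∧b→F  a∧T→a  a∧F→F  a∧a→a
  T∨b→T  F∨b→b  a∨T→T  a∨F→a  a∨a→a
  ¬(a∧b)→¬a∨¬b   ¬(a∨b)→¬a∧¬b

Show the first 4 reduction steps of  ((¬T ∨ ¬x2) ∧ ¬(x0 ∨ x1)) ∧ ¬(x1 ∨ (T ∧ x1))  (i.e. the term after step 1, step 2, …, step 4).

Answer: after 4 steps: (¬x2 ∧ (¬x0 ∧ ¬x1)) ∧ (¬x1 ∧ ¬(T ∧ x1))

Working:
  start: ((¬T ∨ ¬x2) ∧ ¬(x0 ∨ x1)) ∧ ¬(x1 ∨ (T ∧ x1))
  →1  ((F ∨ ¬x2) ∧ ¬(x0 ∨ x1)) ∧ ¬(x1 ∨ (T ∧ x1))
  →2  (¬x2 ∧ ¬(x0 ∨ x1)) ∧ ¬(x1 ∨ (T ∧ x1))
  →3  (¬x2 ∧ (¬x0 ∧ ¬x1)) ∧ ¬(x1 ∨ (T ∧ x1))
  →4  (¬x2 ∧ (¬x0 ∧ ¬x1)) ∧ (¬x1 ∧ ¬(T ∧ x1))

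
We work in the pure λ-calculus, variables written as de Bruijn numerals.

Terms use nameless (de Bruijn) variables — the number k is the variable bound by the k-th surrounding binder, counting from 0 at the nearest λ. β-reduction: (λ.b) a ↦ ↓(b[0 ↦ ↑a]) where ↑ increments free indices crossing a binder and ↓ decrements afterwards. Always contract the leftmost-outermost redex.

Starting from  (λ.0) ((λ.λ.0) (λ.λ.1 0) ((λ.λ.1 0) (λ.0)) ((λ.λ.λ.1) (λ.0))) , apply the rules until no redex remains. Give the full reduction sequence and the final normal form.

Answer: normal form = λ.λ.1  (in 7 steps)

Derivation:
  start: (λ.0) ((λ.λ.0) (λ.λ.1 0) ((λ.λ.1 0) (λ.0)) ((λ.λ.λ.1) (λ.0)))
  step 1: (λ.λ.0) (λ.λ.1 0) ((λ.λ.1 0) (λ.0)) ((λ.λ.λ.1) (λ.0))
  step 2: (λ.0) ((λ.λ.1 0) (λ.0)) ((λ.λ.λ.1) (λ.0))
  step 3: (λ.λ.1 0) (λ.0) ((λ.λ.λ.1) (λ.0))
  step 4: (λ.(λ.0) 0) ((λ.λ.λ.1) (λ.0))
  step 5: (λ.0) ((λ.λ.λ.1) (λ.0))
  step 6: (λ.λ.λ.1) (λ.0)
  step 7: λ.λ.1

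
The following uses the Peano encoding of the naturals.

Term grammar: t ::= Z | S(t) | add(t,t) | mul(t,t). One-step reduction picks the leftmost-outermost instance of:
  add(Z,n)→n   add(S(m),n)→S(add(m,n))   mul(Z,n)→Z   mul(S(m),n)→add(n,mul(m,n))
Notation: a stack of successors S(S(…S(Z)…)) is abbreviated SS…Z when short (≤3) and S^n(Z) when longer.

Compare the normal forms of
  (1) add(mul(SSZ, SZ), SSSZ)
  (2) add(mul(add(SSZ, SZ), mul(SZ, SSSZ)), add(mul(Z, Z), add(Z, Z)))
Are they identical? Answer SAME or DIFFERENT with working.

Term A:
  start: add(mul(SSZ, SZ), SSSZ)
  →1  add(add(SZ, mul(SZ, SZ)), SSSZ)
  →2  add(S(add(Z, mul(SZ, SZ))), SSSZ)
  →3  S(add(add(Z, mul(SZ, SZ)), SSSZ))
  →4  S(add(mul(SZ, SZ), SSSZ))
  →5  S(add(add(SZ, mul(Z, SZ)), SSSZ))
  →6  S(add(S(add(Z, mul(Z, SZ))), SSSZ))
  →7  S(S(add(add(Z, mul(Z, SZ)), SSSZ)))
  →8  S(S(add(mul(Z, SZ), SSSZ)))
  →9  S(S(add(Z, SSSZ)))
  →10  S^5(Z)

Term B:
  start: add(mul(add(SSZ, SZ), mul(SZ, SSSZ)), add(mul(Z, Z), add(Z, Z)))
  →1  add(mul(S(add(SZ, SZ)), mul(SZ, SSSZ)), add(mul(Z, Z), add(Z, Z)))
  →2  add(add(mul(SZ, SSSZ), mul(add(SZ, SZ), mul(SZ, SSSZ))), add(mul(Z, Z), add(Z, Z)))
  →3  add(add(add(SSSZ, mul(Z, SSSZ)), mul(add(SZ, SZ), mul(SZ, SSSZ))), add(mul(Z, Z), add(Z, Z)))
  →4  add(add(S(add(SSZ, mul(Z, SSSZ))), mul(add(SZ, SZ), mul(SZ, SSSZ))), add(mul(Z, Z), add(Z, Z)))
  →5  add(S(add(add(SSZ, mul(Z, SSSZ)), mul(add(SZ, SZ), mul(SZ, SSSZ)))), add(mul(Z, Z), add(Z, Z)))
  →6  S(add(add(add(SSZ, mul(Z, SSSZ)), mul(add(SZ, SZ), mul(SZ, SSSZ))), add(mul(Z, Z), add(Z, Z))))
  →7  S(add(add(S(add(SZ, mul(Z, SSSZ))), mul(add(SZ, SZ), mul(SZ, SSSZ))), add(mul(Z, Z), add(Z, Z))))
  →8  S(add(S(add(add(SZ, mul(Z, SSSZ)), mul(add(SZ, SZ), mul(SZ, SSSZ)))), add(mul(Z, Z), add(Z, Z))))
  →9  S(S(add(add(add(SZ, mul(Z, SSSZ)), mul(add(SZ, SZ), mul(SZ, SSSZ))), add(mul(Z, Z), add(Z, Z)))))
  →10  S(S(add(add(S(add(Z, mul(Z, SSSZ))), mul(add(SZ, SZ), mul(SZ, SSSZ))), add(mul(Z, Z), add(Z, Z)))))
  →11  S(S(add(S(add(add(Z, mul(Z, SSSZ)), mul(add(SZ, SZ), mul(SZ, SSSZ)))), add(mul(Z, Z), add(Z, Z)))))
  →12  S(S(S(add(add(add(Z, mul(Z, SSSZ)), mul(add(SZ, SZ), mul(SZ, SSSZ))), add(mul(Z, Z), add(Z, Z))))))
  →13  S(S(S(add(add(mul(Z, SSSZ), mul(add(SZ, SZ), mul(SZ, SSSZ))), add(mul(Z, Z), add(Z, Z))))))
  →14  S(S(S(add(add(Z, mul(add(SZ, SZ), mul(SZ, SSSZ))), add(mul(Z, Z), add(Z, Z))))))
  →15  S(S(S(add(mul(add(SZ, SZ), mul(SZ, SSSZ)), add(mul(Z, Z), add(Z, Z))))))
  →16  S(S(S(add(mul(S(add(Z, SZ)), mul(SZ, SSSZ)), add(mul(Z, Z), add(Z, Z))))))
  →17  S(S(S(add(add(mul(SZ, SSSZ), mul(add(Z, SZ), mul(SZ, SSSZ))), add(mul(Z, Z), add(Z, Z))))))
  →18  S(S(S(add(add(add(SSSZ, mul(Z, SSSZ)), mul(add(Z, SZ), mul(SZ, SSSZ))), add(mul(Z, Z), add(Z, Z))))))
  →19  S(S(S(add(add(S(add(SSZ, mul(Z, SSSZ))), mul(add(Z, SZ), mul(SZ, SSSZ))), add(mul(Z, Z), add(Z, Z))))))
  →20  S(S(S(add(S(add(add(SSZ, mul(Z, SSSZ)), mul(add(Z, SZ), mul(SZ, SSSZ)))), add(mul(Z, Z), add(Z, Z))))))
  →21  S(S(S(S(add(add(add(SSZ, mul(Z, SSSZ)), mul(add(Z, SZ), mul(SZ, SSSZ))), add(mul(Z, Z), add(Z, Z)))))))
  →22  S(S(S(S(add(add(S(add(SZ, mul(Z, SSSZ))), mul(add(Z, SZ), mul(SZ, SSSZ))), add(mul(Z, Z), add(Z, Z)))))))
  →23  S(S(S(S(add(S(add(add(SZ, mul(Z, SSSZ)), mul(add(Z, SZ), mul(SZ, SSSZ)))), add(mul(Z, Z), add(Z, Z)))))))
  →24  S(S(S(S(S(add(add(add(SZ, mul(Z, SSSZ)), mul(add(Z, SZ), mul(SZ, SSSZ))), add(mul(Z, Z), add(Z, Z))))))))
  →25  S(S(S(S(S(add(add(S(add(Z, mul(Z, SSSZ))), mul(add(Z, SZ), mul(SZ, SSSZ))), add(mul(Z, Z), add(Z, Z))))))))
  →26  S(S(S(S(S(add(S(add(add(Z, mul(Z, SSSZ)), mul(add(Z, SZ), mul(SZ, SSSZ)))), add(mul(Z, Z), add(Z, Z))))))))
  →27  S(S(S(S(S(S(add(add(add(Z, mul(Z, SSSZ)), mul(add(Z, SZ), mul(SZ, SSSZ))), add(mul(Z, Z), add(Z, Z)))))))))
  →28  S(S(S(S(S(S(add(add(mul(Z, SSSZ), mul(add(Z, SZ), mul(SZ, SSSZ))), add(mul(Z, Z), add(Z, Z)))))))))
  →29  S(S(S(S(S(S(add(add(Z, mul(add(Z, SZ), mul(SZ, SSSZ))), add(mul(Z, Z), add(Z, Z)))))))))
  →30  S(S(S(S(S(S(add(mul(add(Z, SZ), mul(SZ, SSSZ)), add(mul(Z, Z), add(Z, Z)))))))))
  →31  S(S(S(S(S(S(add(mul(SZ, mul(SZ, SSSZ)), add(mul(Z, Z), add(Z, Z)))))))))
  →32  S(S(S(S(S(S(add(add(mul(SZ, SSSZ), mul(Z, mul(SZ, SSSZ))), add(mul(Z, Z), add(Z, Z)))))))))
  →33  S(S(S(S(S(S(add(add(add(SSSZ, mul(Z, SSSZ)), mul(Z, mul(SZ, SSSZ))), add(mul(Z, Z), add(Z, Z)))))))))
  →34  S(S(S(S(S(S(add(add(S(add(SSZ, mul(Z, SSSZ))), mul(Z, mul(SZ, SSSZ))), add(mul(Z, Z), add(Z, Z)))))))))
  →35  S(S(S(S(S(S(add(S(add(add(SSZ, mul(Z, SSSZ)), mul(Z, mul(SZ, SSSZ)))), add(mul(Z, Z), add(Z, Z)))))))))
  →36  S(S(S(S(S(S(S(add(add(add(SSZ, mul(Z, SSSZ)), mul(Z, mul(SZ, SSSZ))), add(mul(Z, Z), add(Z, Z))))))))))
  →37  S(S(S(S(S(S(S(add(add(S(add(SZ, mul(Z, SSSZ))), mul(Z, mul(SZ, SSSZ))), add(mul(Z, Z), add(Z, Z))))))))))
  →38  S(S(S(S(S(S(S(add(S(add(add(SZ, mul(Z, SSSZ)), mul(Z, mul(SZ, SSSZ)))), add(mul(Z, Z), add(Z, Z))))))))))
  →39  S(S(S(S(S(S(S(S(add(add(add(SZ, mul(Z, SSSZ)), mul(Z, mul(SZ, SSSZ))), add(mul(Z, Z), add(Z, Z)))))))))))
  →40  S(S(S(S(S(S(S(S(add(add(S(add(Z, mul(Z, SSSZ))), mul(Z, mul(SZ, SSSZ))), add(mul(Z, Z), add(Z, Z)))))))))))
  →41  S(S(S(S(S(S(S(S(add(S(add(add(Z, mul(Z, SSSZ)), mul(Z, mul(SZ, SSSZ)))), add(mul(Z, Z), add(Z, Z)))))))))))
  →42  S(S(S(S(S(S(S(S(S(add(add(add(Z, mul(Z, SSSZ)), mul(Z, mul(SZ, SSSZ))), add(mul(Z, Z), add(Z, Z))))))))))))
  →43  S(S(S(S(S(S(S(S(S(add(add(mul(Z, SSSZ), mul(Z, mul(SZ, SSSZ))), add(mul(Z, Z), add(Z, Z))))))))))))
  →44  S(S(S(S(S(S(S(S(S(add(add(Z, mul(Z, mul(SZ, SSSZ))), add(mul(Z, Z), add(Z, Z))))))))))))
  →45  S(S(S(S(S(S(S(S(S(add(mul(Z, mul(SZ, SSSZ)), add(mul(Z, Z), add(Z, Z))))))))))))
  →46  S(S(S(S(S(S(S(S(S(add(Z, add(mul(Z, Z), add(Z, Z))))))))))))
  →47  S(S(S(S(S(S(S(S(S(add(mul(Z, Z), add(Z, Z)))))))))))
  →48  S(S(S(S(S(S(S(S(S(add(Z, add(Z, Z)))))))))))
  →49  S(S(S(S(S(S(S(S(S(add(Z, Z))))))))))
  →50  S^9(Z)

Answer: DIFFERENT — A ⇓ S^5(Z), B ⇓ S^9(Z)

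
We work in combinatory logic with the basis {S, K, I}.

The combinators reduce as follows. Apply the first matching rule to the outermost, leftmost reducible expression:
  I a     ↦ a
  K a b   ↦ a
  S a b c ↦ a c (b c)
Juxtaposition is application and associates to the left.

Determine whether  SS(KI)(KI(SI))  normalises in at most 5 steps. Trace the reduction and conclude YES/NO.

  start: SS(KI)(KI(SI))
  step 1: S(KI(SI))(KI(KI(SI)))
  step 2: SI(KI(KI(SI)))
  step 3: SII

Answer: YES — reaches normal form SII in 3 ≤ 5 steps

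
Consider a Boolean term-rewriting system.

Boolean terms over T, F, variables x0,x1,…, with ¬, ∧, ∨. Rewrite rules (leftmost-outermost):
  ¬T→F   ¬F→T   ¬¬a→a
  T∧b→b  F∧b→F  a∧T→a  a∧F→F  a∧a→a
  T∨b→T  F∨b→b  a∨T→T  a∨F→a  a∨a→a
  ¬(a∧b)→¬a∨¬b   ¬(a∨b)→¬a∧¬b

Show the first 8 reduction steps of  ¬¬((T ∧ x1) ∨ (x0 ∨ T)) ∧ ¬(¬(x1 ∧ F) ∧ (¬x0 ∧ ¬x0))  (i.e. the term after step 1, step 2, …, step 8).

  start: ¬¬((T ∧ x1) ∨ (x0 ∨ T)) ∧ ¬(¬(x1 ∧ F) ∧ (¬x0 ∧ ¬x0))
  →1  ((T ∧ x1) ∨ (x0 ∨ T)) ∧ ¬(¬(x1 ∧ F) ∧ (¬x0 ∧ ¬x0))
  →2  (x1 ∨ (x0 ∨ T)) ∧ ¬(¬(x1 ∧ F) ∧ (¬x0 ∧ ¬x0))
  →3  (x1 ∨ T) ∧ ¬(¬(x1 ∧ F) ∧ (¬x0 ∧ ¬x0))
  →4  T ∧ ¬(¬(x1 ∧ F) ∧ (¬x0 ∧ ¬x0))
  →5  ¬(¬(x1 ∧ F) ∧ (¬x0 ∧ ¬x0))
  →6  ¬¬(x1 ∧ F) ∨ ¬(¬x0 ∧ ¬x0)
  →7  (x1 ∧ F) ∨ ¬(¬x0 ∧ ¬x0)
  →8  F ∨ ¬(¬x0 ∧ ¬x0)

Answer: after 8 steps: F ∨ ¬(¬x0 ∧ ¬x0)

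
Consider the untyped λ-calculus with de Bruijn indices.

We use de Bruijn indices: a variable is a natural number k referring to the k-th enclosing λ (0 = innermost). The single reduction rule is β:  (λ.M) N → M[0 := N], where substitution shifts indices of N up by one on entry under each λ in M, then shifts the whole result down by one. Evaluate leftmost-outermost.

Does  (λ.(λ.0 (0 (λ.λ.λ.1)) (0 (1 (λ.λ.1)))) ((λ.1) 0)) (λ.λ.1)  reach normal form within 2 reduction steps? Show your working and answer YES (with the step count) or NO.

  start: (λ.(λ.0 (0 (λ.λ.λ.1)) (0 (1 (λ.λ.1)))) ((λ.1) 0)) (λ.λ.1)
  →1  (λ.0 (0 (λ.λ.λ.1)) (0 ((λ.λ.1) (λ.λ.1)))) ((λ.λ.λ.1) (λ.λ.1))
  →2  (λ.λ.λ.1) (λ.λ.1) ((λ.λ.λ.1) (λ.λ.1) (λ.λ.λ.1)) ((λ.λ.λ.1) (λ.λ.1) ((λ.λ.1) (λ.λ.1)))

Answer: NO — after 2 steps the term is (λ.λ.λ.1) (λ.λ.1) ((λ.λ.λ.1) (λ.λ.1) (λ.λ.λ.1)) ((λ.λ.λ.1) (λ.λ.1) ((λ.λ.1) (λ.λ.1))), not yet normal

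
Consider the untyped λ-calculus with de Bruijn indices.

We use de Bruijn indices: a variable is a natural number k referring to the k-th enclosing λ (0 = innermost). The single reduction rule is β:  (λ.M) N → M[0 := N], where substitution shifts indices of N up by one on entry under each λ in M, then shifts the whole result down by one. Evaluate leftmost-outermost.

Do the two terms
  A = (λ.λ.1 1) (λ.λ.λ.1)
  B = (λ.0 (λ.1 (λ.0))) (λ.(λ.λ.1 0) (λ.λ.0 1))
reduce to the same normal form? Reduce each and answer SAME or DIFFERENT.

Answer: DIFFERENT — A ⇓ λ.λ.λ.1, B ⇓ λ.λ.0 1

Reduction:
Term A:
  start: (λ.λ.1 1) (λ.λ.λ.1)
  step 1: λ.(λ.λ.λ.1) (λ.λ.λ.1)
  step 2: λ.λ.λ.1

Term B:
  start: (λ.0 (λ.1 (λ.0))) (λ.(λ.λ.1 0) (λ.λ.0 1))
  step 1: (λ.(λ.λ.1 0) (λ.λ.0 1)) (λ.(λ.(λ.λ.1 0) (λ.λ.0 1)) (λ.0))
  step 2: (λ.λ.1 0) (λ.λ.0 1)
  step 3: λ.(λ.λ.0 1) 0
  step 4: λ.λ.0 1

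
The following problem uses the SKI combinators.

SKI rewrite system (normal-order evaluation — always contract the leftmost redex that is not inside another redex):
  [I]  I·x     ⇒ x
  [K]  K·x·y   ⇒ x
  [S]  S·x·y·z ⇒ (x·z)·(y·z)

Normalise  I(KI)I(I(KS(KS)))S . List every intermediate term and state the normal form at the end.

Answer: normal form = SS  (in 5 steps)

Derivation:
  start: I(KI)I(I(KS(KS)))S
  step 1: KII(I(KS(KS)))S
  step 2: I(I(KS(KS)))S
  step 3: I(KS(KS))S
  step 4: KS(KS)S
  step 5: SS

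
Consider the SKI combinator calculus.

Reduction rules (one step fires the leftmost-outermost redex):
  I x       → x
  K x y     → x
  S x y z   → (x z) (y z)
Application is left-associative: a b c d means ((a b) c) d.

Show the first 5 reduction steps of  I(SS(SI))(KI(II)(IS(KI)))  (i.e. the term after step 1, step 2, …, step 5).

Answer: after 5 steps: S(S(KI))(SI(KI(II)(IS(KI))))

Derivation:
  start: I(SS(SI))(KI(II)(IS(KI)))
  [1] SS(SI)(KI(II)(IS(KI)))
  [2] S(KI(II)(IS(KI)))(SI(KI(II)(IS(KI))))
  [3] S(I(IS(KI)))(SI(KI(II)(IS(KI))))
  [4] S(IS(KI))(SI(KI(II)(IS(KI))))
  [5] S(S(KI))(SI(KI(II)(IS(KI))))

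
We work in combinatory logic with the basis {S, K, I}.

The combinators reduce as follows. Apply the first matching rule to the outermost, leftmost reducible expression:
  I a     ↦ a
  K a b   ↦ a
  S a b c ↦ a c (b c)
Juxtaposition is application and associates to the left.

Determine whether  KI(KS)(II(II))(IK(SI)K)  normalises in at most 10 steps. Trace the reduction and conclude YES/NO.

Answer: YES — reaches normal form SI in 8 ≤ 10 steps

Derivation:
  start: KI(KS)(II(II))(IK(SI)K)
  step 1: I(II(II))(IK(SI)K)
  step 2: II(II)(IK(SI)K)
  step 3: I(II)(IK(SI)K)
  step 4: II(IK(SI)K)
  step 5: I(IK(SI)K)
  step 6: IK(SI)K
  step 7: K(SI)K
  step 8: SI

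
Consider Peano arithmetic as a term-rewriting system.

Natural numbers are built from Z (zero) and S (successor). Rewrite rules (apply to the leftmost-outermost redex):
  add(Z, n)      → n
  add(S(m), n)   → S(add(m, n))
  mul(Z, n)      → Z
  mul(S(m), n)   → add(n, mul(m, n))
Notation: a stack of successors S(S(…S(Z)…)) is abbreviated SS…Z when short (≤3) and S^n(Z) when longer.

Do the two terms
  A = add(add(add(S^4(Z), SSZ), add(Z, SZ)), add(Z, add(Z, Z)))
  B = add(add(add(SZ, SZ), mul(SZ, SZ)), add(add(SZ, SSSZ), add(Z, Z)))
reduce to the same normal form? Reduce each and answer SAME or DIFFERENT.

Answer: SAME — A ⇓ S^7(Z), B ⇓ S^7(Z)

Reduction:
Term A:
  start: add(add(add(S^4(Z), SSZ), add(Z, SZ)), add(Z, add(Z, Z)))
  step 1: add(add(S(add(SSSZ, SSZ)), add(Z, SZ)), add(Z, add(Z, Z)))
  step 2: add(S(add(add(SSSZ, SSZ), add(Z, SZ))), add(Z, add(Z, Z)))
  step 3: S(add(add(add(SSSZ, SSZ), add(Z, SZ)), add(Z, add(Z, Z))))
  step 4: S(add(add(S(add(SSZ, SSZ)), add(Z, SZ)), add(Z, add(Z, Z))))
  step 5: S(add(S(add(add(SSZ, SSZ), add(Z, SZ))), add(Z, add(Z, Z))))
  step 6: S(S(add(add(add(SSZ, SSZ), add(Z, SZ)), add(Z, add(Z, Z)))))
  step 7: S(S(add(add(S(add(SZ, SSZ)), add(Z, SZ)), add(Z, add(Z, Z)))))
  step 8: S(S(add(S(add(add(SZ, SSZ), add(Z, SZ))), add(Z, add(Z, Z)))))
  step 9: S(S(S(add(add(add(SZ, SSZ), add(Z, SZ)), add(Z, add(Z, Z))))))
  step 10: S(S(S(add(add(S(add(Z, SSZ)), add(Z, SZ)), add(Z, add(Z, Z))))))
  step 11: S(S(S(add(S(add(add(Z, SSZ), add(Z, SZ))), add(Z, add(Z, Z))))))
  step 12: S(S(S(S(add(add(add(Z, SSZ), add(Z, SZ)), add(Z, add(Z, Z)))))))
  step 13: S(S(S(S(add(add(SSZ, add(Z, SZ)), add(Z, add(Z, Z)))))))
  step 14: S(S(S(S(add(S(add(SZ, add(Z, SZ))), add(Z, add(Z, Z)))))))
  step 15: S(S(S(S(S(add(add(SZ, add(Z, SZ)), add(Z, add(Z, Z))))))))
  step 16: S(S(S(S(S(add(S(add(Z, add(Z, SZ))), add(Z, add(Z, Z))))))))
  step 17: S(S(S(S(S(S(add(add(Z, add(Z, SZ)), add(Z, add(Z, Z)))))))))
  step 18: S(S(S(S(S(S(add(add(Z, SZ), add(Z, add(Z, Z)))))))))
  step 19: S(S(S(S(S(S(add(SZ, add(Z, add(Z, Z)))))))))
  step 20: S(S(S(S(S(S(S(add(Z, add(Z, add(Z, Z))))))))))
  step 21: S(S(S(S(S(S(S(add(Z, add(Z, Z)))))))))
  step 22: S(S(S(S(S(S(S(add(Z, Z))))))))
  step 23: S^7(Z)

Term B:
  start: add(add(add(SZ, SZ), mul(SZ, SZ)), add(add(SZ, SSSZ), add(Z, Z)))
  step 1: add(add(S(add(Z, SZ)), mul(SZ, SZ)), add(add(SZ, SSSZ), add(Z, Z)))
  step 2: add(S(add(add(Z, SZ), mul(SZ, SZ))), add(add(SZ, SSSZ), add(Z, Z)))
  step 3: S(add(add(add(Z, SZ), mul(SZ, SZ)), add(add(SZ, SSSZ), add(Z, Z))))
  step 4: S(add(add(SZ, mul(SZ, SZ)), add(add(SZ, SSSZ), add(Z, Z))))
  step 5: S(add(S(add(Z, mul(SZ, SZ))), add(add(SZ, SSSZ), add(Z, Z))))
  step 6: S(S(add(add(Z, mul(SZ, SZ)), add(add(SZ, SSSZ), add(Z, Z)))))
  step 7: S(S(add(mul(SZ, SZ), add(add(SZ, SSSZ), add(Z, Z)))))
  step 8: S(S(add(add(SZ, mul(Z, SZ)), add(add(SZ, SSSZ), add(Z, Z)))))
  step 9: S(S(add(S(add(Z, mul(Z, SZ))), add(add(SZ, SSSZ), add(Z, Z)))))
  step 10: S(S(S(add(add(Z, mul(Z, SZ)), add(add(SZ, SSSZ), add(Z, Z))))))
  step 11: S(S(S(add(mul(Z, SZ), add(add(SZ, SSSZ), add(Z, Z))))))
  step 12: S(S(S(add(Z, add(add(SZ, SSSZ), add(Z, Z))))))
  step 13: S(S(S(add(add(SZ, SSSZ), add(Z, Z)))))
  step 14: S(S(S(add(S(add(Z, SSSZ)), add(Z, Z)))))
  step 15: S(S(S(S(add(add(Z, SSSZ), add(Z, Z))))))
  step 16: S(S(S(S(add(SSSZ, add(Z, Z))))))
  step 17: S(S(S(S(S(add(SSZ, add(Z, Z)))))))
  step 18: S(S(S(S(S(S(add(SZ, add(Z, Z))))))))
  step 19: S(S(S(S(S(S(S(add(Z, add(Z, Z)))))))))
  step 20: S(S(S(S(S(S(S(add(Z, Z))))))))
  step 21: S^7(Z)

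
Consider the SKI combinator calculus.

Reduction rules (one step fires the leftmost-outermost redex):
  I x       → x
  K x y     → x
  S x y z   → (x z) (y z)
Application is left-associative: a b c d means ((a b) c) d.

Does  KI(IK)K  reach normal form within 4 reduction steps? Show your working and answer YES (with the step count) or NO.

  start: KI(IK)K
  step 1: IK
  step 2: K

Answer: YES — reaches normal form K in 2 ≤ 4 steps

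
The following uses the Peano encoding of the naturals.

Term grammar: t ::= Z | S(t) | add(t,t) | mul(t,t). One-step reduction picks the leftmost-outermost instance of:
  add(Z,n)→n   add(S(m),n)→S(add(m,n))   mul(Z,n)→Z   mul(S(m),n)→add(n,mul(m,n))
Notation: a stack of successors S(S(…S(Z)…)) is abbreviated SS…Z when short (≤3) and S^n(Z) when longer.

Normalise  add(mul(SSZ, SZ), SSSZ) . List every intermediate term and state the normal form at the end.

  start: add(mul(SSZ, SZ), SSSZ)
  →1  add(add(SZ, mul(SZ, SZ)), SSSZ)
  →2  add(S(add(Z, mul(SZ, SZ))), SSSZ)
  →3  S(add(add(Z, mul(SZ, SZ)), SSSZ))
  →4  S(add(mul(SZ, SZ), SSSZ))
  →5  S(add(add(SZ, mul(Z, SZ)), SSSZ))
  →6  S(add(S(add(Z, mul(Z, SZ))), SSSZ))
  →7  S(S(add(add(Z, mul(Z, SZ)), SSSZ)))
  →8  S(S(add(mul(Z, SZ), SSSZ)))
  →9  S(S(add(Z, SSSZ)))
  →10  S^5(Z)

Answer: normal form = S^5(Z)  (in 10 steps)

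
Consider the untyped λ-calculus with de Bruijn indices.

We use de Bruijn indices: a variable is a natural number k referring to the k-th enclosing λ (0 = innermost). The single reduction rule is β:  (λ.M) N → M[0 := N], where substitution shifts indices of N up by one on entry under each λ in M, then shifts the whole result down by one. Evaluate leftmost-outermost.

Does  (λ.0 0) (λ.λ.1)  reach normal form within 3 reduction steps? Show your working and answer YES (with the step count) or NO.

Answer: YES — reaches normal form λ.λ.λ.1 in 2 ≤ 3 steps

Reduction:
  start: (λ.0 0) (λ.λ.1)
  step 1: (λ.λ.1) (λ.λ.1)
  step 2: λ.λ.λ.1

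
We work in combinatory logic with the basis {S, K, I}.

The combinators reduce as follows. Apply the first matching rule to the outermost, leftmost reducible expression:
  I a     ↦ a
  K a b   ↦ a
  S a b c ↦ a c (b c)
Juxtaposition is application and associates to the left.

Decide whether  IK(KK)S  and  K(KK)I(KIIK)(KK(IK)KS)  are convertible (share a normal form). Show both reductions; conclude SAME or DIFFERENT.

Answer: SAME — A ⇓ KK, B ⇓ KK

Reduction:
Term A:
  start: IK(KK)S
  step 1: K(KK)S
  step 2: KK

Term B:
  start: K(KK)I(KIIK)(KK(IK)KS)
  step 1: KK(KIIK)(KK(IK)KS)
  step 2: K(KK(IK)KS)
  step 3: K(KKS)
  step 4: KK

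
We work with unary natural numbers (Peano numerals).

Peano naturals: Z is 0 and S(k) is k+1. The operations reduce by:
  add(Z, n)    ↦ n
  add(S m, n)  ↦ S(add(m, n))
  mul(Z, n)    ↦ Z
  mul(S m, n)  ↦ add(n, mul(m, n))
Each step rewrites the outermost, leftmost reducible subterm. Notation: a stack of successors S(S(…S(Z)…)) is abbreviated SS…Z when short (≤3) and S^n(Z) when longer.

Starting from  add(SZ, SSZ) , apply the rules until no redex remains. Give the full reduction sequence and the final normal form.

  start: add(SZ, SSZ)
  [1] S(add(Z, SSZ))
  [2] SSSZ

Answer: normal form = SSSZ  (in 2 steps)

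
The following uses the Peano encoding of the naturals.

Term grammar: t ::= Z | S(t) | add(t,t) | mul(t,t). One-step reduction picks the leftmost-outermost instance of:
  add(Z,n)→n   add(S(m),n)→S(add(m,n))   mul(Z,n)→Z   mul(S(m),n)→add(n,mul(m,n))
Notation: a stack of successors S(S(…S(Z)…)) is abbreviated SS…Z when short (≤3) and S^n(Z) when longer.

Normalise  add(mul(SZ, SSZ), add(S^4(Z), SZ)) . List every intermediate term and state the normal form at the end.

  start: add(mul(SZ, SSZ), add(S^4(Z), SZ))
  →1  add(add(SSZ, mul(Z, SSZ)), add(S^4(Z), SZ))
  →2  add(S(add(SZ, mul(Z, SSZ))), add(S^4(Z), SZ))
  →3  S(add(add(SZ, mul(Z, SSZ)), add(S^4(Z), SZ)))
  →4  S(add(S(add(Z, mul(Z, SSZ))), add(S^4(Z), SZ)))
  →5  S(S(add(add(Z, mul(Z, SSZ)), add(S^4(Z), SZ))))
  →6  S(S(add(mul(Z, SSZ), add(S^4(Z), SZ))))
  →7  S(S(add(Z, add(S^4(Z), SZ))))
  →8  S(S(add(S^4(Z), SZ)))
  →9  S(S(S(add(SSSZ, SZ))))
  →10  S(S(S(S(add(SSZ, SZ)))))
  →11  S(S(S(S(S(add(SZ, SZ))))))
  →12  S(S(S(S(S(S(add(Z, SZ)))))))
  →13  S^7(Z)

Answer: normal form = S^7(Z)  (in 13 steps)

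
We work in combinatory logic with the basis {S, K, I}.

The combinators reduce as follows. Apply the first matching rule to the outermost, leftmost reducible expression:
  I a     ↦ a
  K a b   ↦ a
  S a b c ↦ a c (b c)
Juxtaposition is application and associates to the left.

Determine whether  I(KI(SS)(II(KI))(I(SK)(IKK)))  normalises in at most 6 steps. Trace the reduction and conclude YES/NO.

  start: I(KI(SS)(II(KI))(I(SK)(IKK)))
  →1  KI(SS)(II(KI))(I(SK)(IKK))
  →2  I(II(KI))(I(SK)(IKK))
  →3  II(KI)(I(SK)(IKK))
  →4  I(KI)(I(SK)(IKK))
  →5  KI(I(SK)(IKK))
  →6  I

Answer: YES — reaches normal form I in 6 ≤ 6 steps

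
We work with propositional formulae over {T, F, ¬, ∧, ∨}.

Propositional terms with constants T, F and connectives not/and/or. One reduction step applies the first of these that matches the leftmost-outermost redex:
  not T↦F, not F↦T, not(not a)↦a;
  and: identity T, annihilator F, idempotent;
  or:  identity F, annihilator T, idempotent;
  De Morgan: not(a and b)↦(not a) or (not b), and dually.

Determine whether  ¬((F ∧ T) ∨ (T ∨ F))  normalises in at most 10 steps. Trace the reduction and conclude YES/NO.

  start: ¬((F ∧ T) ∨ (T ∨ F))
  →1  ¬(F ∧ T) ∧ ¬(T ∨ F)
  →2  (¬F ∨ ¬T) ∧ ¬(T ∨ F)
  →3  (T ∨ ¬T) ∧ ¬(T ∨ F)
  →4  T ∧ ¬(T ∨ F)
  →5  ¬(T ∨ F)
  →6  ¬T ∧ ¬F
  →7  F ∧ ¬F
  →8  F

Answer: YES — reaches normal form F in 8 ≤ 10 steps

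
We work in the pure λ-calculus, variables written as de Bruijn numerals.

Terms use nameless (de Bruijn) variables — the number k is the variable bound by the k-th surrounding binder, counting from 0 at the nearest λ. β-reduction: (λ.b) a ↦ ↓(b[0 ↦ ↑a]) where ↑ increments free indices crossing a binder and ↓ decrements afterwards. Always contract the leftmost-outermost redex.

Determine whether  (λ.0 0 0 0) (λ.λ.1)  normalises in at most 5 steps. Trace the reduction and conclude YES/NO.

Answer: YES — reaches normal form λ.λ.λ.1 in 4 ≤ 5 steps

Reduction:
  start: (λ.0 0 0 0) (λ.λ.1)
  [1] (λ.λ.1) (λ.λ.1) (λ.λ.1) (λ.λ.1)
  [2] (λ.λ.λ.1) (λ.λ.1) (λ.λ.1)
  [3] (λ.λ.1) (λ.λ.1)
  [4] λ.λ.λ.1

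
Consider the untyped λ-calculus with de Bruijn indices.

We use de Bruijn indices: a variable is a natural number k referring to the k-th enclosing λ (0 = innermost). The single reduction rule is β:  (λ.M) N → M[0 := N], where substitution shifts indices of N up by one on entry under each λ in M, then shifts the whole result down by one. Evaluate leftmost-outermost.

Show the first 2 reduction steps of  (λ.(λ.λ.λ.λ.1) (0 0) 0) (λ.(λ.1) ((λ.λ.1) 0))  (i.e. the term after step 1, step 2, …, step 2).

Answer: after 2 steps: (λ.λ.λ.1) (λ.(λ.1) ((λ.λ.1) 0))

Working:
  start: (λ.(λ.λ.λ.λ.1) (0 0) 0) (λ.(λ.1) ((λ.λ.1) 0))
  →1  (λ.λ.λ.λ.1) ((λ.(λ.1) ((λ.λ.1) 0)) (λ.(λ.1) ((λ.λ.1) 0))) (λ.(λ.1) ((λ.λ.1) 0))
  →2  (λ.λ.λ.1) (λ.(λ.1) ((λ.λ.1) 0))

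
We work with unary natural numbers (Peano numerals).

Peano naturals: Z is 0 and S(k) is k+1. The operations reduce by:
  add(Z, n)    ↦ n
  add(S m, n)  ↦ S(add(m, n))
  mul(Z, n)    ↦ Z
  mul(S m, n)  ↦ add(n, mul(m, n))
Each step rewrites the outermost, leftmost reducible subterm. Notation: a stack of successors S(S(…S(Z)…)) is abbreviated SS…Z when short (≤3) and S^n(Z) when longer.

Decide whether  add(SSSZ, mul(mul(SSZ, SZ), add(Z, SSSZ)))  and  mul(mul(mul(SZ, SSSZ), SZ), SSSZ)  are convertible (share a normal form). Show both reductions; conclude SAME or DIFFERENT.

Term A:
  start: add(SSSZ, mul(mul(SSZ, SZ), add(Z, SSSZ)))
  →1  S(add(SSZ, mul(mul(SSZ, SZ), add(Z, SSSZ))))
  →2  S(S(add(SZ, mul(mul(SSZ, SZ), add(Z, SSSZ)))))
  →3  S(S(S(add(Z, mul(mul(SSZ, SZ), add(Z, SSSZ))))))
  →4  S(S(S(mul(mul(SSZ, SZ), add(Z, SSSZ)))))
  →5  S(S(S(mul(add(SZ, mul(SZ, SZ)), add(Z, SSSZ)))))
  →6  S(S(S(mul(S(add(Z, mul(SZ, SZ))), add(Z, SSSZ)))))
  →7  S(S(S(add(add(Z, SSSZ), mul(add(Z, mul(SZ, SZ)), add(Z, SSSZ))))))
  →8  S(S(S(add(SSSZ, mul(add(Z, mul(SZ, SZ)), add(Z, SSSZ))))))
  →9  S(S(S(S(add(SSZ, mul(add(Z, mul(SZ, SZ)), add(Z, SSSZ)))))))
  →10  S(S(S(S(S(add(SZ, mul(add(Z, mul(SZ, SZ)), add(Z, SSSZ))))))))
  →11  S(S(S(S(S(S(add(Z, mul(add(Z, mul(SZ, SZ)), add(Z, SSSZ)))))))))
  →12  S(S(S(S(S(S(mul(add(Z, mul(SZ, SZ)), add(Z, SSSZ))))))))
  →13  S(S(S(S(S(S(mul(mul(SZ, SZ), add(Z, SSSZ))))))))
  →14  S(S(S(S(S(S(mul(add(SZ, mul(Z, SZ)), add(Z, SSSZ))))))))
  →15  S(S(S(S(S(S(mul(S(add(Z, mul(Z, SZ))), add(Z, SSSZ))))))))
  →16  S(S(S(S(S(S(add(add(Z, SSSZ), mul(add(Z, mul(Z, SZ)), add(Z, SSSZ)))))))))
  →17  S(S(S(S(S(S(add(SSSZ, mul(add(Z, mul(Z, SZ)), add(Z, SSSZ)))))))))
  →18  S(S(S(S(S(S(S(add(SSZ, mul(add(Z, mul(Z, SZ)), add(Z, SSSZ))))))))))
  →19  S(S(S(S(S(S(S(S(add(SZ, mul(add(Z, mul(Z, SZ)), add(Z, SSSZ)))))))))))
  →20  S(S(S(S(S(S(S(S(S(add(Z, mul(add(Z, mul(Z, SZ)), add(Z, SSSZ))))))))))))
  →21  S(S(S(S(S(S(S(S(S(mul(add(Z, mul(Z, SZ)), add(Z, SSSZ)))))))))))
  →22  S(S(S(S(S(S(S(S(S(mul(mul(Z, SZ), add(Z, SSSZ)))))))))))
  →23  S(S(S(S(S(S(S(S(S(mul(Z, add(Z, SSSZ)))))))))))
  →24  S^9(Z)

Term B:
  start: mul(mul(mul(SZ, SSSZ), SZ), SSSZ)
  →1  mul(mul(add(SSSZ, mul(Z, SSSZ)), SZ), SSSZ)
  →2  mul(mul(S(add(SSZ, mul(Z, SSSZ))), SZ), SSSZ)
  →3  mul(add(SZ, mul(add(SSZ, mul(Z, SSSZ)), SZ)), SSSZ)
  →4  mul(S(add(Z, mul(add(SSZ, mul(Z, SSSZ)), SZ))), SSSZ)
  →5  add(SSSZ, mul(add(Z, mul(add(SSZ, mul(Z, SSSZ)), SZ)), SSSZ))
  →6  S(add(SSZ, mul(add(Z, mul(add(SSZ, mul(Z, SSSZ)), SZ)), SSSZ)))
  →7  S(S(add(SZ, mul(add(Z, mul(add(SSZ, mul(Z, SSSZ)), SZ)), SSSZ))))
  →8  S(S(S(add(Z, mul(add(Z, mul(add(SSZ, mul(Z, SSSZ)), SZ)), SSSZ)))))
  →9  S(S(S(mul(add(Z, mul(add(SSZ, mul(Z, SSSZ)), SZ)), SSSZ))))
  →10  S(S(S(mul(mul(add(SSZ, mul(Z, SSSZ)), SZ), SSSZ))))
  →11  S(S(S(mul(mul(S(add(SZ, mul(Z, SSSZ))), SZ), SSSZ))))
  →12  S(S(S(mul(add(SZ, mul(add(SZ, mul(Z, SSSZ)), SZ)), SSSZ))))
  →13  S(S(S(mul(S(add(Z, mul(add(SZ, mul(Z, SSSZ)), SZ))), SSSZ))))
  →14  S(S(S(add(SSSZ, mul(add(Z, mul(add(SZ, mul(Z, SSSZ)), SZ)), SSSZ)))))
  →15  S(S(S(S(add(SSZ, mul(add(Z, mul(add(SZ, mul(Z, SSSZ)), SZ)), SSSZ))))))
  →16  S(S(S(S(S(add(SZ, mul(add(Z, mul(add(SZ, mul(Z, SSSZ)), SZ)), SSSZ)))))))
  →17  S(S(S(S(S(S(add(Z, mul(add(Z, mul(add(SZ, mul(Z, SSSZ)), SZ)), SSSZ))))))))
  →18  S(S(S(S(S(S(mul(add(Z, mul(add(SZ, mul(Z, SSSZ)), SZ)), SSSZ)))))))
  →19  S(S(S(S(S(S(mul(mul(add(SZ, mul(Z, SSSZ)), SZ), SSSZ)))))))
  →20  S(S(S(S(S(S(mul(mul(S(add(Z, mul(Z, SSSZ))), SZ), SSSZ)))))))
  →21  S(S(S(S(S(S(mul(add(SZ, mul(add(Z, mul(Z, SSSZ)), SZ)), SSSZ)))))))
  →22  S(S(S(S(S(S(mul(S(add(Z, mul(add(Z, mul(Z, SSSZ)), SZ))), SSSZ)))))))
  →23  S(S(S(S(S(S(add(SSSZ, mul(add(Z, mul(add(Z, mul(Z, SSSZ)), SZ)), SSSZ))))))))
  →24  S(S(S(S(S(S(S(add(SSZ, mul(add(Z, mul(add(Z, mul(Z, SSSZ)), SZ)), SSSZ)))))))))
  →25  S(S(S(S(S(S(S(S(add(SZ, mul(add(Z, mul(add(Z, mul(Z, SSSZ)), SZ)), SSSZ))))))))))
  →26  S(S(S(S(S(S(S(S(S(add(Z, mul(add(Z, mul(add(Z, mul(Z, SSSZ)), SZ)), SSSZ)))))))))))
  →27  S(S(S(S(S(S(S(S(S(mul(add(Z, mul(add(Z, mul(Z, SSSZ)), SZ)), SSSZ))))))))))
  →28  S(S(S(S(S(S(S(S(S(mul(mul(add(Z, mul(Z, SSSZ)), SZ), SSSZ))))))))))
  →29  S(S(S(S(S(S(S(S(S(mul(mul(mul(Z, SSSZ), SZ), SSSZ))))))))))
  →30  S(S(S(S(S(S(S(S(S(mul(mul(Z, SZ), SSSZ))))))))))
  →31  S(S(S(S(S(S(S(S(S(mul(Z, SSSZ))))))))))
  →32  S^9(Z)

Answer: SAME — A ⇓ S^9(Z), B ⇓ S^9(Z)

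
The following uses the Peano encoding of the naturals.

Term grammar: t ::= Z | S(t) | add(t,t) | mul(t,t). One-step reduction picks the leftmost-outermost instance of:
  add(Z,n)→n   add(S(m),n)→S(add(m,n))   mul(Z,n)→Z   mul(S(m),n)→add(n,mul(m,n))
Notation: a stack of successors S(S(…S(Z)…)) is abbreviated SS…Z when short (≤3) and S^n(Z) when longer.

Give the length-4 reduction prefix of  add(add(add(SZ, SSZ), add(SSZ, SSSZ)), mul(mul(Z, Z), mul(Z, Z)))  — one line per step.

Answer: after 4 steps: S(add(add(SSZ, add(SSZ, SSSZ)), mul(mul(Z, Z), mul(Z, Z))))

Reduction:
  start: add(add(add(SZ, SSZ), add(SSZ, SSSZ)), mul(mul(Z, Z), mul(Z, Z)))
  →1  add(add(S(add(Z, SSZ)), add(SSZ, SSSZ)), mul(mul(Z, Z), mul(Z, Z)))
  →2  add(S(add(add(Z, SSZ), add(SSZ, SSSZ))), mul(mul(Z, Z), mul(Z, Z)))
  →3  S(add(add(add(Z, SSZ), add(SSZ, SSSZ)), mul(mul(Z, Z), mul(Z, Z))))
  →4  S(add(add(SSZ, add(SSZ, SSSZ)), mul(mul(Z, Z), mul(Z, Z))))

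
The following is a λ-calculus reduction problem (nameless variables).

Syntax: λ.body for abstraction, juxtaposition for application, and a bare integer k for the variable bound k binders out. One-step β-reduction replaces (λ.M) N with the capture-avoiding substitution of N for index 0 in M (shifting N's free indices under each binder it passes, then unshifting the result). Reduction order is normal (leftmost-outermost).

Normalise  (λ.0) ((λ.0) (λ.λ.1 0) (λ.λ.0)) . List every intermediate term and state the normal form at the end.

Answer: normal form = λ.λ.0  (in 4 steps)

Working:
  start: (λ.0) ((λ.0) (λ.λ.1 0) (λ.λ.0))
  step 1: (λ.0) (λ.λ.1 0) (λ.λ.0)
  step 2: (λ.λ.1 0) (λ.λ.0)
  step 3: λ.(λ.λ.0) 0
  step 4: λ.λ.0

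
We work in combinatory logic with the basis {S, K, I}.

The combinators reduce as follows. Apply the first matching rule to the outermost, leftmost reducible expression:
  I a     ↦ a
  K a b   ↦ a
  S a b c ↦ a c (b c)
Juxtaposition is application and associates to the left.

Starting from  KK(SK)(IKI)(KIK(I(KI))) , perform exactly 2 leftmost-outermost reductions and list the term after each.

Answer: after 2 steps: IKI

Reduction:
  start: KK(SK)(IKI)(KIK(I(KI)))
  →1  K(IKI)(KIK(I(KI)))
  →2  IKI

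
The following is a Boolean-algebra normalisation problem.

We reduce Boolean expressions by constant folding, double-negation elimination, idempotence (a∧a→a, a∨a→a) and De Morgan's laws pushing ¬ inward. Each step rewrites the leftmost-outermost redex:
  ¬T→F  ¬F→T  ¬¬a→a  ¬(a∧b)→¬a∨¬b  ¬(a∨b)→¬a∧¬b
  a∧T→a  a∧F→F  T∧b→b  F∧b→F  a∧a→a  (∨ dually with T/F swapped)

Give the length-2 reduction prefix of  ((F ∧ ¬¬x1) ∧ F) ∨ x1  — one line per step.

Answer: after 2 steps: x1

Working:
  start: ((F ∧ ¬¬x1) ∧ F) ∨ x1
  →1  F ∨ x1
  →2  x1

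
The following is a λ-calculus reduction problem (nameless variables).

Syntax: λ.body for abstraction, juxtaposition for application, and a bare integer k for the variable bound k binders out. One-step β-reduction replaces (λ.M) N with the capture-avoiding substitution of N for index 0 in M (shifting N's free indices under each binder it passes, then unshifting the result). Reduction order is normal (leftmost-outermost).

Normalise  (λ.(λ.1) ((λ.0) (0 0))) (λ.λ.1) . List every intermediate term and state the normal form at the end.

  start: (λ.(λ.1) ((λ.0) (0 0))) (λ.λ.1)
  step 1: (λ.λ.λ.1) ((λ.0) ((λ.λ.1) (λ.λ.1)))
  step 2: λ.λ.1

Answer: normal form = λ.λ.1  (in 2 steps)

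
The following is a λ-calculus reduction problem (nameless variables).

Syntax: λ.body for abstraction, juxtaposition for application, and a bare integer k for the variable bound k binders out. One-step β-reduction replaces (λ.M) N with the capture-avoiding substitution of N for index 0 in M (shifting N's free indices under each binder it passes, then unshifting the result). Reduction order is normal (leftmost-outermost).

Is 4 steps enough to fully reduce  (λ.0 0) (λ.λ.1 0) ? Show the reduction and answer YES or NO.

  start: (λ.0 0) (λ.λ.1 0)
  →1  (λ.λ.1 0) (λ.λ.1 0)
  →2  λ.(λ.λ.1 0) 0
  →3  λ.λ.1 0

Answer: YES — reaches normal form λ.λ.1 0 in 3 ≤ 4 steps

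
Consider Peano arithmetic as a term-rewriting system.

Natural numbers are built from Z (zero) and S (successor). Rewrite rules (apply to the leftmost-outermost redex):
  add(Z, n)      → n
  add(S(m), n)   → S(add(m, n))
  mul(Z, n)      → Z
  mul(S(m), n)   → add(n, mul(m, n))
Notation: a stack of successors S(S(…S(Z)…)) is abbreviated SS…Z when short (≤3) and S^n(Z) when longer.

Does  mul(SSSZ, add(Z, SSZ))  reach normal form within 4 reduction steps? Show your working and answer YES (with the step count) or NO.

  start: mul(SSSZ, add(Z, SSZ))
  [1] add(add(Z, SSZ), mul(SSZ, add(Z, SSZ)))
  [2] add(SSZ, mul(SSZ, add(Z, SSZ)))
  [3] S(add(SZ, mul(SSZ, add(Z, SSZ))))
  [4] S(S(add(Z, mul(SSZ, add(Z, SSZ)))))

Answer: NO — after 4 steps the term is S(S(add(Z, mul(SSZ, add(Z, SSZ))))), not yet normal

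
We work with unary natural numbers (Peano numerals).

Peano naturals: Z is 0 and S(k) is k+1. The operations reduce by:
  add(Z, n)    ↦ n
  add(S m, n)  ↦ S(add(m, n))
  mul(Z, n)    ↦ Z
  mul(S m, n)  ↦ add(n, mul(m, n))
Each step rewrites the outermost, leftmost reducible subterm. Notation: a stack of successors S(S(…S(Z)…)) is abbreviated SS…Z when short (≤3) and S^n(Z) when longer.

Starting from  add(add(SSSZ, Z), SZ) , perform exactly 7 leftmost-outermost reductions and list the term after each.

Answer: after 7 steps: S(S(S(add(Z, SZ))))

Reduction:
  start: add(add(SSSZ, Z), SZ)
  [1] add(S(add(SSZ, Z)), SZ)
  [2] S(add(add(SSZ, Z), SZ))
  [3] S(add(S(add(SZ, Z)), SZ))
  [4] S(S(add(add(SZ, Z), SZ)))
  [5] S(S(add(S(add(Z, Z)), SZ)))
  [6] S(S(S(add(add(Z, Z), SZ))))
  [7] S(S(S(add(Z, SZ))))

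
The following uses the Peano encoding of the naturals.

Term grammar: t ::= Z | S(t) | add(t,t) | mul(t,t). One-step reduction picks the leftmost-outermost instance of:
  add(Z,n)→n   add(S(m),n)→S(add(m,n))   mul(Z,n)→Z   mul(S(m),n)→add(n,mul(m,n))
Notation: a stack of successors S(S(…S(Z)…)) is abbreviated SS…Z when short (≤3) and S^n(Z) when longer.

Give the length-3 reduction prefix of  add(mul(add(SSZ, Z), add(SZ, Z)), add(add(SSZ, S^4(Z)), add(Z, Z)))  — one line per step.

  start: add(mul(add(SSZ, Z), add(SZ, Z)), add(add(SSZ, S^4(Z)), add(Z, Z)))
  →1  add(mul(S(add(SZ, Z)), add(SZ, Z)), add(add(SSZ, S^4(Z)), add(Z, Z)))
  →2  add(add(add(SZ, Z), mul(add(SZ, Z), add(SZ, Z))), add(add(SSZ, S^4(Z)), add(Z, Z)))
  →3  add(add(S(add(Z, Z)), mul(add(SZ, Z), add(SZ, Z))), add(add(SSZ, S^4(Z)), add(Z, Z)))

Answer: after 3 steps: add(add(S(add(Z, Z)), mul(add(SZ, Z), add(SZ, Z))), add(add(SSZ, S^4(Z)), add(Z, Z)))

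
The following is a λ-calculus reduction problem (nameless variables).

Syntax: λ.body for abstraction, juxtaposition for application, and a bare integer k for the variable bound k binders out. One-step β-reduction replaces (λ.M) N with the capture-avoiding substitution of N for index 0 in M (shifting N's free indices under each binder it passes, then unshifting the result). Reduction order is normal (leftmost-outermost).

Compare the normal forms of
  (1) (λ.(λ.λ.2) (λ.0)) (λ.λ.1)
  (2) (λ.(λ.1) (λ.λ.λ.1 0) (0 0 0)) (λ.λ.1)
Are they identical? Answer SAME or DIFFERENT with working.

Answer: SAME — A ⇓ λ.λ.λ.1, B ⇓ λ.λ.λ.1

Working:
Term A:
  start: (λ.(λ.λ.2) (λ.0)) (λ.λ.1)
  step 1: (λ.λ.λ.λ.1) (λ.0)
  step 2: λ.λ.λ.1

Term B:
  start: (λ.(λ.1) (λ.λ.λ.1 0) (0 0 0)) (λ.λ.1)
  step 1: (λ.λ.λ.1) (λ.λ.λ.1 0) ((λ.λ.1) (λ.λ.1) (λ.λ.1))
  step 2: (λ.λ.1) ((λ.λ.1) (λ.λ.1) (λ.λ.1))
  step 3: λ.(λ.λ.1) (λ.λ.1) (λ.λ.1)
  step 4: λ.(λ.λ.λ.1) (λ.λ.1)
  step 5: λ.λ.λ.1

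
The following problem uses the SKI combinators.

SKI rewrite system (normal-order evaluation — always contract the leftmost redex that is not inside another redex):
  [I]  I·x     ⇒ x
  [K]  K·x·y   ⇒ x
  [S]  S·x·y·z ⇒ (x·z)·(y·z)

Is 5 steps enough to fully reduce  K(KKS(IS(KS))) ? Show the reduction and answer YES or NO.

  start: K(KKS(IS(KS)))
  →1  K(K(IS(KS)))
  →2  K(K(S(KS)))

Answer: YES — reaches normal form K(K(S(KS))) in 2 ≤ 5 steps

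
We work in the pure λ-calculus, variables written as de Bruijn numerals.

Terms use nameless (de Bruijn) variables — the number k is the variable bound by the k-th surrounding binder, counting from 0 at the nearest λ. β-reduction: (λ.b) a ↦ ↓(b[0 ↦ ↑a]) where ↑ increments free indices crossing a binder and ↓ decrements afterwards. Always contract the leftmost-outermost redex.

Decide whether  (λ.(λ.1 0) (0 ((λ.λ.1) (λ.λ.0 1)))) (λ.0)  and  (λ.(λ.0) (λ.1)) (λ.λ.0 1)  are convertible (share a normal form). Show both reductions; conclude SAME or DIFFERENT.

Answer: SAME — A ⇓ λ.λ.λ.0 1, B ⇓ λ.λ.λ.0 1

Working:
Term A:
  start: (λ.(λ.1 0) (0 ((λ.λ.1) (λ.λ.0 1)))) (λ.0)
  step 1: (λ.(λ.0) 0) ((λ.0) ((λ.λ.1) (λ.λ.0 1)))
  step 2: (λ.0) ((λ.0) ((λ.λ.1) (λ.λ.0 1)))
  step 3: (λ.0) ((λ.λ.1) (λ.λ.0 1))
  step 4: (λ.λ.1) (λ.λ.0 1)
  step 5: λ.λ.λ.0 1

Term B:
  start: (λ.(λ.0) (λ.1)) (λ.λ.0 1)
  step 1: (λ.0) (λ.λ.λ.0 1)
  step 2: λ.λ.λ.0 1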